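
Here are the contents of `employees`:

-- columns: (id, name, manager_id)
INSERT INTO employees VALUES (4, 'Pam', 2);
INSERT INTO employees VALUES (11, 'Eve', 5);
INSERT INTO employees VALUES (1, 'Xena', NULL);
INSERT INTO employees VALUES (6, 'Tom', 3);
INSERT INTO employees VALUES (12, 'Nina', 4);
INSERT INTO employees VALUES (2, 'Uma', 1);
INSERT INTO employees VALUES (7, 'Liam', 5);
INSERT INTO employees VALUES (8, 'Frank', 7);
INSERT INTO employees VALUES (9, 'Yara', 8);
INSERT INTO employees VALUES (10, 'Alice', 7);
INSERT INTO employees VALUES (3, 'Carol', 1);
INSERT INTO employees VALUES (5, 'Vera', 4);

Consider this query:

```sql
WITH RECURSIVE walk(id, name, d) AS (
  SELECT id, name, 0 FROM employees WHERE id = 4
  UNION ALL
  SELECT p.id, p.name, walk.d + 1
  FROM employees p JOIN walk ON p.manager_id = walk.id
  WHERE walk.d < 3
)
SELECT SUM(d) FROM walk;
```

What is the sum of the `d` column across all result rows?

12

Base: id=4 (Pam) at d 0.
Iteration 1: rows with manager_id in {4} -> Vera (id 5, d 1), Nina (id 12, d 1).
Iteration 2: rows with manager_id in {5,12} -> Liam (id 7, d 2), Eve (id 11, d 2).
Iteration 3: rows with manager_id in {7,11} -> Frank (id 8, d 3), Alice (id 10, d 3).
Iteration 4: d < 3 fails for all current rows; recursion stops.
SUM(d) = 0 + 1 + 1 + 2 + 2 + 3 + 3 = 12.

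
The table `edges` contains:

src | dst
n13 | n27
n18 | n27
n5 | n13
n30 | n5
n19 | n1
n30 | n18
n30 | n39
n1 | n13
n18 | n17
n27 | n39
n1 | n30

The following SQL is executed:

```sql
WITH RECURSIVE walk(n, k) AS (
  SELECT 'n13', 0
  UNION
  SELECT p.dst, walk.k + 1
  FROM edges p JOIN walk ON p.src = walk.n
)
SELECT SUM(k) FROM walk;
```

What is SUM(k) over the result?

3

Base: (n13, k=0).
Iteration 1: edges from {n13} -> (n27, k=1).
Iteration 2: edges from {n27} -> (n39, k=2).
Iteration 3: no outgoing edges from {n39}; recursion stops.
SUM(k) = 0 + 1 + 2 = 3.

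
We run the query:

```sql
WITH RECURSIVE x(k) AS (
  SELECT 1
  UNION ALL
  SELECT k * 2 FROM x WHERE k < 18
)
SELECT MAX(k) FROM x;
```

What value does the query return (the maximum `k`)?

Base: k=1.
Iteration 1: 1 < 18 holds -> k = 1 * 2 = 2.
Iteration 2: 2 < 18 holds -> k = 2 * 2 = 4.
Iteration 3: 4 < 18 holds -> k = 4 * 2 = 8.
Iteration 4: 8 < 18 holds -> k = 8 * 2 = 16.
Iteration 5: 16 < 18 holds -> k = 16 * 2 = 32.
Iteration 6: 32 < 18 fails; recursion stops.
k values: 1, 2, 4, 8, 16, 32; the maximum is 32.

32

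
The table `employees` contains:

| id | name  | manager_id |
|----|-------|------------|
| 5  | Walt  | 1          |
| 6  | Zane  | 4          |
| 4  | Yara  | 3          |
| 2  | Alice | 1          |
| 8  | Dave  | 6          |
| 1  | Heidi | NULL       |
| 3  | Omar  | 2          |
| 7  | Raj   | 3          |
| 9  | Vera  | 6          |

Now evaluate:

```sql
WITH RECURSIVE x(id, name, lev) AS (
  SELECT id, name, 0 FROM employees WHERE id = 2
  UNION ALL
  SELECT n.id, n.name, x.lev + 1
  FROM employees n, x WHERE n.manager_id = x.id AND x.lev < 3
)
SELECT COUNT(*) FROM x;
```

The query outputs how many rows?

5

Base: id=2 (Alice) at lev 0.
Iteration 1: rows with manager_id in {2} -> Omar (id 3, lev 1).
Iteration 2: rows with manager_id in {3} -> Yara (id 4, lev 2), Raj (id 7, lev 2).
Iteration 3: rows with manager_id in {4,7} -> Zane (id 6, lev 3).
Iteration 4: lev < 3 fails for all current rows; recursion stops.
Total rows emitted: 5.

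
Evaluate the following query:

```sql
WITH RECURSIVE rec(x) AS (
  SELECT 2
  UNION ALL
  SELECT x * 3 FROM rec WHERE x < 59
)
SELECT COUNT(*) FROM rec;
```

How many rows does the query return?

Base: x=2.
Iteration 1: 2 < 59 holds -> x = 2 * 3 = 6.
Iteration 2: 6 < 59 holds -> x = 6 * 3 = 18.
Iteration 3: 18 < 59 holds -> x = 18 * 3 = 54.
Iteration 4: 54 < 59 holds -> x = 54 * 3 = 162.
Iteration 5: 162 < 59 fails; recursion stops.
Total rows emitted: 5.

5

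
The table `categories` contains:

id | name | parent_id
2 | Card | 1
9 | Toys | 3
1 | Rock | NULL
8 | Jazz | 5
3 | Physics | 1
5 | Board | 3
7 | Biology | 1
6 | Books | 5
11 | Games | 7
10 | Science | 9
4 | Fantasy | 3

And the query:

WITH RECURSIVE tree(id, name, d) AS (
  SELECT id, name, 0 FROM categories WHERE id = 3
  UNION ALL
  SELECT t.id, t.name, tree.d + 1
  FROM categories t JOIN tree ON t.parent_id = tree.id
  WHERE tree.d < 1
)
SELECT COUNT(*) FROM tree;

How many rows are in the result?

4

Base: id=3 (Physics) at d 0.
Iteration 1: rows with parent_id in {3} -> Fantasy (id 4, d 1), Board (id 5, d 1), Toys (id 9, d 1).
Iteration 2: d < 1 fails for all current rows; recursion stops.
Total rows emitted: 4.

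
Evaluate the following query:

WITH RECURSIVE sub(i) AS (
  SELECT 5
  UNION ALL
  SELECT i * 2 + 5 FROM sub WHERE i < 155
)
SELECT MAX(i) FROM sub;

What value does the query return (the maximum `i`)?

Base: i=5.
Iteration 1: 5 < 155 holds -> i = 5 * 2 + 5 = 15.
Iteration 2: 15 < 155 holds -> i = 15 * 2 + 5 = 35.
Iteration 3: 35 < 155 holds -> i = 35 * 2 + 5 = 75.
Iteration 4: 75 < 155 holds -> i = 75 * 2 + 5 = 155.
Iteration 5: 155 < 155 fails; recursion stops.
i values: 5, 15, 35, 75, 155; the maximum is 155.

155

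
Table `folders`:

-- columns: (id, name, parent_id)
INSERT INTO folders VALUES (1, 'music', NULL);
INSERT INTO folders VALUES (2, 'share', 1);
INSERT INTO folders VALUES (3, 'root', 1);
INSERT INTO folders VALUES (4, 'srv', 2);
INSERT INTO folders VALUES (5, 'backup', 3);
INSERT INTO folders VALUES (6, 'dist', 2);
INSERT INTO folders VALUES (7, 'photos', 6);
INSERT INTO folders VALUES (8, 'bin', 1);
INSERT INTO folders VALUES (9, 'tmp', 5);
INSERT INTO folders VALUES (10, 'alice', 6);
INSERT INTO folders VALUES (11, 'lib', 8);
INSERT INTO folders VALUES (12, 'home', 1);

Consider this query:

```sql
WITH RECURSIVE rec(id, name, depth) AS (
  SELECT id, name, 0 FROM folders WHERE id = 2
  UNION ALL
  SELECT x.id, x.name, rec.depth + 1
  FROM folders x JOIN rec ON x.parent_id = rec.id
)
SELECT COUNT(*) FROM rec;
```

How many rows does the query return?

5

Base: id=2 (share) at depth 0.
Iteration 1: rows with parent_id in {2} -> srv (id 4, depth 1), dist (id 6, depth 1).
Iteration 2: rows with parent_id in {4,6} -> photos (id 7, depth 2), alice (id 10, depth 2).
Iteration 3: no rows with parent_id in {7,10}; recursion stops.
Total rows emitted: 5.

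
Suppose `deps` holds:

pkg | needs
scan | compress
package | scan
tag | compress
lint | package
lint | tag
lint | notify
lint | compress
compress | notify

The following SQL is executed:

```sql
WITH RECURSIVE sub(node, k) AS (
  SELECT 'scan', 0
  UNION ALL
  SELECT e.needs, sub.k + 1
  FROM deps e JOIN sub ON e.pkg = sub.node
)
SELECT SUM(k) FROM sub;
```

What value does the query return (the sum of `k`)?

3

Base: (scan, k=0).
Iteration 1: edges from {scan} -> (compress, k=1).
Iteration 2: edges from {compress} -> (notify, k=2).
Iteration 3: no outgoing edges from {notify}; recursion stops.
SUM(k) = 0 + 1 + 2 = 3.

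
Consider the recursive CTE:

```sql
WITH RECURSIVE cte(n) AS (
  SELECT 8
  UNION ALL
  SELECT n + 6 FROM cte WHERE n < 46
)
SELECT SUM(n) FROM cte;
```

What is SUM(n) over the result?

Base: n=8.
Iteration 1: 8 < 46 holds -> n = 8 + 6 = 14.
Iteration 2: 14 < 46 holds -> n = 14 + 6 = 20.
Iteration 3: 20 < 46 holds -> n = 20 + 6 = 26.
Iteration 4: 26 < 46 holds -> n = 26 + 6 = 32.
Iteration 5: 32 < 46 holds -> n = 32 + 6 = 38.
Iteration 6: 38 < 46 holds -> n = 38 + 6 = 44.
Iteration 7: 44 < 46 holds -> n = 44 + 6 = 50.
Iteration 8: 50 < 46 fails; recursion stops.
SUM(n) = 8 + 14 + 20 + 26 + 32 + 38 + 44 + 50 = 232.

232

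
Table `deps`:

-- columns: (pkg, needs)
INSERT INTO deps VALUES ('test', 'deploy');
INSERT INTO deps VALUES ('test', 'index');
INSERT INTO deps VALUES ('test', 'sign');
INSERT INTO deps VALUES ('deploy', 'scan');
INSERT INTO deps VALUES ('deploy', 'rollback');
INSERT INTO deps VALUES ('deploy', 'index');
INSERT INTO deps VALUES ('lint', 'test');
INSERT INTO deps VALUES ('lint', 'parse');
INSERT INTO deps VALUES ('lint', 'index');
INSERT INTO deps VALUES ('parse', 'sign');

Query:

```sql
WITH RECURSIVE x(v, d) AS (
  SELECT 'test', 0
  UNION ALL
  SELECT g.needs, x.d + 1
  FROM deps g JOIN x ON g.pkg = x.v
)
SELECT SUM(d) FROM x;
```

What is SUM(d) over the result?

9

Base: (test, d=0).
Iteration 1: edges from {test} -> (deploy, d=1), (index, d=1), (sign, d=1).
Iteration 2: edges from {deploy,index,sign} -> (index, d=2), (rollback, d=2), (scan, d=2).
Iteration 3: no outgoing edges from {index,rollback,scan}; recursion stops.
SUM(d) = 0 + 1 + 1 + 1 + 2 + 2 + 2 = 9.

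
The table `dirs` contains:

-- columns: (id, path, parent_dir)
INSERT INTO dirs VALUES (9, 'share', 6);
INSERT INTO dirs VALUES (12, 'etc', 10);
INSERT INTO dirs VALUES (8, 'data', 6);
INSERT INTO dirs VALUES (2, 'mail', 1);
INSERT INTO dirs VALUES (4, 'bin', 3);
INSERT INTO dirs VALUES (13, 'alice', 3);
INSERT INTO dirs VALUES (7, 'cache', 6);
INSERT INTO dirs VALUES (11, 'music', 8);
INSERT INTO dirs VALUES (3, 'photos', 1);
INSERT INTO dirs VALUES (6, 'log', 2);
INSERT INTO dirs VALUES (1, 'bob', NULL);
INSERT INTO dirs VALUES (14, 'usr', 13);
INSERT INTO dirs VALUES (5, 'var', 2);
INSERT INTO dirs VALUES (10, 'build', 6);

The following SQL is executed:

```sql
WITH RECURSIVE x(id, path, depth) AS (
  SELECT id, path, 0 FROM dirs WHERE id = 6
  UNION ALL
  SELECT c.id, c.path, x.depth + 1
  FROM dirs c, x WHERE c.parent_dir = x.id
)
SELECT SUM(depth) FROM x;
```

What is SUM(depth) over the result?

8

Base: id=6 (log) at depth 0.
Iteration 1: rows with parent_dir in {6} -> cache (id 7, depth 1), data (id 8, depth 1), share (id 9, depth 1), build (id 10, depth 1).
Iteration 2: rows with parent_dir in {7,8,9,10} -> music (id 11, depth 2), etc (id 12, depth 2).
Iteration 3: no rows with parent_dir in {11,12}; recursion stops.
SUM(depth) = 0 + 1 + 1 + 1 + 1 + 2 + 2 = 8.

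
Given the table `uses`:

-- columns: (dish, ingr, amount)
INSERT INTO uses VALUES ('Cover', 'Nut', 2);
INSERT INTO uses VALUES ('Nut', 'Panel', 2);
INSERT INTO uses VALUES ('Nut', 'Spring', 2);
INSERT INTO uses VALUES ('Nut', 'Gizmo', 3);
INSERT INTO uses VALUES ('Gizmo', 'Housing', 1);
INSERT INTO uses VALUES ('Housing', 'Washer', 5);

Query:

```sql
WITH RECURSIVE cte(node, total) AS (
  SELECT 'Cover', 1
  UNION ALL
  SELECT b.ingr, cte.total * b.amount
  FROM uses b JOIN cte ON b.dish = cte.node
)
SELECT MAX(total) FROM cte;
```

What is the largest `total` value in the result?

Base: (Cover, total=1).
Iteration 1: components of {Cover} -> Nut = 1*2 = 2.
Iteration 2: components of {Nut} -> Gizmo = 2*3 = 6, Panel = 2*2 = 4, Spring = 2*2 = 4.
Iteration 3: components of {Gizmo,Panel,Spring} -> Housing = 6*1 = 6.
Iteration 4: components of {Housing} -> Washer = 6*5 = 30.
Iteration 5: no further components; recursion stops.
total values: 1, 2, 4, 4, 6, 6, 30; the maximum is 30.

30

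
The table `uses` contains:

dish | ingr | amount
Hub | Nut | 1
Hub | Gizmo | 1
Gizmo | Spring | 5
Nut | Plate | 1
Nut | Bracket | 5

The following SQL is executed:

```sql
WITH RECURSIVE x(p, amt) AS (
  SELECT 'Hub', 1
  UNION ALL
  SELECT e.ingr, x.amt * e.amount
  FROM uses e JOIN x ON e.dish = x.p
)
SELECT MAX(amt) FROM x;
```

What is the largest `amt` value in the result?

5

Base: (Hub, amt=1).
Iteration 1: components of {Hub} -> Gizmo = 1*1 = 1, Nut = 1*1 = 1.
Iteration 2: components of {Gizmo,Nut} -> Bracket = 1*5 = 5, Plate = 1*1 = 1, Spring = 1*5 = 5.
Iteration 3: no further components; recursion stops.
amt values: 1, 1, 1, 1, 5, 5; the maximum is 5.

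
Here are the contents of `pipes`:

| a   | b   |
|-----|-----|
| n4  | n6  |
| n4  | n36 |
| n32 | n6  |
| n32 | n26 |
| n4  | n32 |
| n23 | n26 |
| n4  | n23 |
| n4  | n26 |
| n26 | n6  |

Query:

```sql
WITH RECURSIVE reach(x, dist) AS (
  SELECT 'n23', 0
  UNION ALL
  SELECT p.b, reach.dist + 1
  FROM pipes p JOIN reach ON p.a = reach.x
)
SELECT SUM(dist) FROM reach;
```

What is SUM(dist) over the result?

Base: (n23, dist=0).
Iteration 1: edges from {n23} -> (n26, dist=1).
Iteration 2: edges from {n26} -> (n6, dist=2).
Iteration 3: no outgoing edges from {n6}; recursion stops.
SUM(dist) = 0 + 1 + 2 = 3.

3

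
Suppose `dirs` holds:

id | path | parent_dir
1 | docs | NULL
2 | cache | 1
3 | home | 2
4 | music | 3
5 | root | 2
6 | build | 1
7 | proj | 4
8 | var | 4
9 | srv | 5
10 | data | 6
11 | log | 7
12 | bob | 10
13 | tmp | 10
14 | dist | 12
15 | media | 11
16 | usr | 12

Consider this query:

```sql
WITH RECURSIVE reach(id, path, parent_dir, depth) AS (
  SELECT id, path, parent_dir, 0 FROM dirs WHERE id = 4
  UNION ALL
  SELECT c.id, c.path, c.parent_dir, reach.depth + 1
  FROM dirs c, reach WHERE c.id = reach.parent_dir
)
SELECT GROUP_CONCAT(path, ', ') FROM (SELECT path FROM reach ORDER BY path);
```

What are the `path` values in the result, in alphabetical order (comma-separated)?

cache, docs, home, music

Base: id=4 (music), parent_dir=3, depth 0.
Iteration 1: join on id=3 -> home (id 3, parent_dir=2, depth 1).
Iteration 2: join on id=2 -> cache (id 2, parent_dir=1, depth 2).
Iteration 3: join on id=1 -> docs (id 1, parent_dir=NULL, depth 3).
Iteration 4: parent_dir is NULL; no match; recursion stops.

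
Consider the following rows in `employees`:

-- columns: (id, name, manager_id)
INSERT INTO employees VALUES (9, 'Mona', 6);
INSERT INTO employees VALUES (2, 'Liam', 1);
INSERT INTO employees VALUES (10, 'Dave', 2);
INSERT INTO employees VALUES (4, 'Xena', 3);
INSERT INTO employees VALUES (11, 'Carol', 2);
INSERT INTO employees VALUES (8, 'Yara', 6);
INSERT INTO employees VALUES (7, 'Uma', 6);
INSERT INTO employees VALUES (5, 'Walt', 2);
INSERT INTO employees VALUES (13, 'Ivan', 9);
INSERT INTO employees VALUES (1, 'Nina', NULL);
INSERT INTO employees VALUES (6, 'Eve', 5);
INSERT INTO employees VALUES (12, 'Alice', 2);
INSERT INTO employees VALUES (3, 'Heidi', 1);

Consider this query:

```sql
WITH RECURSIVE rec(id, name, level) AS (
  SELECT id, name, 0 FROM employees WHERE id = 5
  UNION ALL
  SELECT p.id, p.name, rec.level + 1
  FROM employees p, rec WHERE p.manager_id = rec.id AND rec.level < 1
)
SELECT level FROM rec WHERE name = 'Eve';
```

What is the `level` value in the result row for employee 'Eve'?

1

Base: id=5 (Walt) at level 0.
Iteration 1: rows with manager_id in {5} -> Eve (id 6, level 1).
Iteration 2: level < 1 fails for all current rows; recursion stops.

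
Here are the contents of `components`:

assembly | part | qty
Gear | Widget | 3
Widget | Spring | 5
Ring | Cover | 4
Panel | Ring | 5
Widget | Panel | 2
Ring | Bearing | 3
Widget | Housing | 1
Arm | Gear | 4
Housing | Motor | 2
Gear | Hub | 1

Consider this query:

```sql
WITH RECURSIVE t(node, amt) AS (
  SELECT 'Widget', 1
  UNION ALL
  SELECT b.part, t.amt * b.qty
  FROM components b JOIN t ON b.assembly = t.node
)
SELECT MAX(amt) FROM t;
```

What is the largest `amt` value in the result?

Base: (Widget, amt=1).
Iteration 1: components of {Widget} -> Housing = 1*1 = 1, Panel = 1*2 = 2, Spring = 1*5 = 5.
Iteration 2: components of {Housing,Panel,Spring} -> Motor = 1*2 = 2, Ring = 2*5 = 10.
Iteration 3: components of {Motor,Ring} -> Bearing = 10*3 = 30, Cover = 10*4 = 40.
Iteration 4: no further components; recursion stops.
amt values: 1, 2, 1, 5, 10, 2, 30, 40; the maximum is 40.

40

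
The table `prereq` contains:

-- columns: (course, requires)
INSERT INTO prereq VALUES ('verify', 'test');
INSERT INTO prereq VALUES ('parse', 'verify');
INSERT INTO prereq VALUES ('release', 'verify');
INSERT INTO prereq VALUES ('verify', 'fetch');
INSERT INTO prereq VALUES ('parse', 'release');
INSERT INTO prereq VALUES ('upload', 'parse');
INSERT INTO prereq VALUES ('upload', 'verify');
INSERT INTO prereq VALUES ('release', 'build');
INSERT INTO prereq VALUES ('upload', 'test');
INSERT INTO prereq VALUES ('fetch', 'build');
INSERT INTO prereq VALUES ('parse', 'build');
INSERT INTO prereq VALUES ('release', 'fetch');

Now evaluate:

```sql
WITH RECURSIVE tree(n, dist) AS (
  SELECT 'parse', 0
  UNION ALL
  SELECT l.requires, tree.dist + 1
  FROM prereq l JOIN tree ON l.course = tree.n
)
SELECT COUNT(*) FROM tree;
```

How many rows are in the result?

Base: (parse, dist=0).
Iteration 1: edges from {parse} -> (build, dist=1), (release, dist=1), (verify, dist=1).
Iteration 2: edges from {build,release,verify} -> (build, dist=2), (fetch, dist=2) x2, (test, dist=2), (verify, dist=2). [UNION ALL keeps all 5 new rows, including repeats]
Iteration 3: edges from {build,fetch,test,verify} -> (build, dist=3) x2, (fetch, dist=3), (test, dist=3). [UNION ALL keeps all 4 new rows, including repeats]
Iteration 4: edges from {build,fetch,test} -> (build, dist=4).
Iteration 5: no outgoing edges from {build}; recursion stops.
Total rows emitted: 14.

14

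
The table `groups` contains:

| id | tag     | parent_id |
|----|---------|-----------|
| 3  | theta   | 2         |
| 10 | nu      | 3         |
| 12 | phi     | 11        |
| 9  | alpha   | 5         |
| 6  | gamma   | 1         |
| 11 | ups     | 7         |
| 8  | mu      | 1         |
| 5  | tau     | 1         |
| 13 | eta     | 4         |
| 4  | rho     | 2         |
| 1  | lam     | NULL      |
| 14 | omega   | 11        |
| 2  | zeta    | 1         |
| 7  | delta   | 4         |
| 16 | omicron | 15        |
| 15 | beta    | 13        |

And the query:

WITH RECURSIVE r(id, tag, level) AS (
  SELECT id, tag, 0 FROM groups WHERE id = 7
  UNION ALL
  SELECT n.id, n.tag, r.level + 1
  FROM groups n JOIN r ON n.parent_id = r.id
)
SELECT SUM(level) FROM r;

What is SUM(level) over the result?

5

Base: id=7 (delta) at level 0.
Iteration 1: rows with parent_id in {7} -> ups (id 11, level 1).
Iteration 2: rows with parent_id in {11} -> phi (id 12, level 2), omega (id 14, level 2).
Iteration 3: no rows with parent_id in {12,14}; recursion stops.
SUM(level) = 0 + 1 + 2 + 2 = 5.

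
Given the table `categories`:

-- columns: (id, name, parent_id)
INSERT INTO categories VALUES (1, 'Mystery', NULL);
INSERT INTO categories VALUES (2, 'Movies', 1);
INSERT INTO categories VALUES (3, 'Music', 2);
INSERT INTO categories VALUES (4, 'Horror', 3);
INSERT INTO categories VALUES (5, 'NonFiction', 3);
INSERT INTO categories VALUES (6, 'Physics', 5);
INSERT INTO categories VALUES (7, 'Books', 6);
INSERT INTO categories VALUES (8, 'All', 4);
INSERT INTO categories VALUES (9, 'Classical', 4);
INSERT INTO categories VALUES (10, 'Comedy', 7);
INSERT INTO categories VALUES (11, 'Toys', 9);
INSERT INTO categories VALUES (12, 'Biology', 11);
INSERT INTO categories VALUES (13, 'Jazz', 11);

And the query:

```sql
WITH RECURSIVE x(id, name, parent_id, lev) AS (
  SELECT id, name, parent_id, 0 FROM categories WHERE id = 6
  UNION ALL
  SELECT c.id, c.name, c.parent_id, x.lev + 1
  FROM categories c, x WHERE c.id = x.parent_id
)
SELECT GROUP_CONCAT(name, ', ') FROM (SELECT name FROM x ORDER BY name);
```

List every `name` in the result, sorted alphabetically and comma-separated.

Movies, Music, Mystery, NonFiction, Physics

Base: id=6 (Physics), parent_id=5, lev 0.
Iteration 1: join on id=5 -> NonFiction (id 5, parent_id=3, lev 1).
Iteration 2: join on id=3 -> Music (id 3, parent_id=2, lev 2).
Iteration 3: join on id=2 -> Movies (id 2, parent_id=1, lev 3).
Iteration 4: join on id=1 -> Mystery (id 1, parent_id=NULL, lev 4).
Iteration 5: parent_id is NULL; no match; recursion stops.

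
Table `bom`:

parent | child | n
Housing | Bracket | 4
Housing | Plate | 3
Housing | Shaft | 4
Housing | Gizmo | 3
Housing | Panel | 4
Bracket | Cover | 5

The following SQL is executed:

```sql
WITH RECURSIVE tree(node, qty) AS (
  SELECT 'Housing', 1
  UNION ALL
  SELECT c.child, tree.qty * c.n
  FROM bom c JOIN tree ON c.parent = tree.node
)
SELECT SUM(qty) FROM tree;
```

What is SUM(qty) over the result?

39

Base: (Housing, qty=1).
Iteration 1: components of {Housing} -> Bracket = 1*4 = 4, Gizmo = 1*3 = 3, Panel = 1*4 = 4, Plate = 1*3 = 3, Shaft = 1*4 = 4.
Iteration 2: components of {Bracket,Gizmo,Panel,Plate,Shaft} -> Cover = 4*5 = 20.
Iteration 3: no further components; recursion stops.
SUM(qty) = 1 + 4 + 3 + 4 + 3 + 4 + 20 = 39.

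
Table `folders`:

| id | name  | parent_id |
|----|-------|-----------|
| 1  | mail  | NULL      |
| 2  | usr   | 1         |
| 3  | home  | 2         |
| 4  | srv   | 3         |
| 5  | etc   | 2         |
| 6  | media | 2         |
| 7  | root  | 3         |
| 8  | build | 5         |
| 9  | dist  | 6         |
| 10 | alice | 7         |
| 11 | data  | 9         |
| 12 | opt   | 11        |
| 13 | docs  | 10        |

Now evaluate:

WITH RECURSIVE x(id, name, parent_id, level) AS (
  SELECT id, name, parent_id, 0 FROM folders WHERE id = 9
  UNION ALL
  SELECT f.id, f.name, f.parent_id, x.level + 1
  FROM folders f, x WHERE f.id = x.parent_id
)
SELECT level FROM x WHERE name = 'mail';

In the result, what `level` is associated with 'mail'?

Base: id=9 (dist), parent_id=6, level 0.
Iteration 1: join on id=6 -> media (id 6, parent_id=2, level 1).
Iteration 2: join on id=2 -> usr (id 2, parent_id=1, level 2).
Iteration 3: join on id=1 -> mail (id 1, parent_id=NULL, level 3).
Iteration 4: parent_id is NULL; no match; recursion stops.

3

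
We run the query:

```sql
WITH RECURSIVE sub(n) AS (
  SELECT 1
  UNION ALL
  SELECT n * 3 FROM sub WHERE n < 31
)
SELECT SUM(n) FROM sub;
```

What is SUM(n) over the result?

Base: n=1.
Iteration 1: 1 < 31 holds -> n = 1 * 3 = 3.
Iteration 2: 3 < 31 holds -> n = 3 * 3 = 9.
Iteration 3: 9 < 31 holds -> n = 9 * 3 = 27.
Iteration 4: 27 < 31 holds -> n = 27 * 3 = 81.
Iteration 5: 81 < 31 fails; recursion stops.
SUM(n) = 1 + 3 + 9 + 27 + 81 = 121.

121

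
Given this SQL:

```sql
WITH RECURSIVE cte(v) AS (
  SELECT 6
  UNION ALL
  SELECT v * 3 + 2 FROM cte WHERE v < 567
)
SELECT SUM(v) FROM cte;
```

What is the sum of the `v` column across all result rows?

Base: v=6.
Iteration 1: 6 < 567 holds -> v = 6 * 3 + 2 = 20.
Iteration 2: 20 < 567 holds -> v = 20 * 3 + 2 = 62.
Iteration 3: 62 < 567 holds -> v = 62 * 3 + 2 = 188.
Iteration 4: 188 < 567 holds -> v = 188 * 3 + 2 = 566.
Iteration 5: 566 < 567 holds -> v = 566 * 3 + 2 = 1700.
Iteration 6: 1700 < 567 fails; recursion stops.
SUM(v) = 6 + 20 + 62 + 188 + 566 + 1700 = 2542.

2542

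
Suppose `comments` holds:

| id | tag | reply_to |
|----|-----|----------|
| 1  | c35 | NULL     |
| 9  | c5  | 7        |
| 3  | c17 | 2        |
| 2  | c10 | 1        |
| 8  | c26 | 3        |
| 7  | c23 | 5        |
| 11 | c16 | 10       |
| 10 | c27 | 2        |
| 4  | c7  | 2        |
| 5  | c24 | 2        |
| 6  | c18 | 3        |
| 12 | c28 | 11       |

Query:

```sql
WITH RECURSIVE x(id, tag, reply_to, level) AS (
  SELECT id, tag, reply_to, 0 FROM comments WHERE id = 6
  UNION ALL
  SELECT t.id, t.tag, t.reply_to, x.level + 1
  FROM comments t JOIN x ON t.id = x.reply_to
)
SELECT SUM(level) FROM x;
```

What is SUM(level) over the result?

Base: id=6 (c18), reply_to=3, level 0.
Iteration 1: join on id=3 -> c17 (id 3, reply_to=2, level 1).
Iteration 2: join on id=2 -> c10 (id 2, reply_to=1, level 2).
Iteration 3: join on id=1 -> c35 (id 1, reply_to=NULL, level 3).
Iteration 4: reply_to is NULL; no match; recursion stops.
SUM(level) = 0 + 1 + 2 + 3 = 6.

6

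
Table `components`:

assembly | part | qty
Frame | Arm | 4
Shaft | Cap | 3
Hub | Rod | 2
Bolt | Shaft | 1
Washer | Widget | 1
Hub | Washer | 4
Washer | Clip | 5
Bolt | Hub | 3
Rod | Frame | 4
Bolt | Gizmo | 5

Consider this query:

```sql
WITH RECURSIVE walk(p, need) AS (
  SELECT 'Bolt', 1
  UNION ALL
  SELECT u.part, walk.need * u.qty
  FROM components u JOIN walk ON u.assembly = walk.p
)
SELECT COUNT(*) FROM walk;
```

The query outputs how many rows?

Base: (Bolt, need=1).
Iteration 1: components of {Bolt} -> Gizmo = 1*5 = 5, Hub = 1*3 = 3, Shaft = 1*1 = 1.
Iteration 2: components of {Gizmo,Hub,Shaft} -> Cap = 1*3 = 3, Rod = 3*2 = 6, Washer = 3*4 = 12.
Iteration 3: components of {Cap,Rod,Washer} -> Clip = 12*5 = 60, Frame = 6*4 = 24, Widget = 12*1 = 12.
Iteration 4: components of {Clip,Frame,Widget} -> Arm = 24*4 = 96.
Iteration 5: no further components; recursion stops.
Total rows emitted: 11.

11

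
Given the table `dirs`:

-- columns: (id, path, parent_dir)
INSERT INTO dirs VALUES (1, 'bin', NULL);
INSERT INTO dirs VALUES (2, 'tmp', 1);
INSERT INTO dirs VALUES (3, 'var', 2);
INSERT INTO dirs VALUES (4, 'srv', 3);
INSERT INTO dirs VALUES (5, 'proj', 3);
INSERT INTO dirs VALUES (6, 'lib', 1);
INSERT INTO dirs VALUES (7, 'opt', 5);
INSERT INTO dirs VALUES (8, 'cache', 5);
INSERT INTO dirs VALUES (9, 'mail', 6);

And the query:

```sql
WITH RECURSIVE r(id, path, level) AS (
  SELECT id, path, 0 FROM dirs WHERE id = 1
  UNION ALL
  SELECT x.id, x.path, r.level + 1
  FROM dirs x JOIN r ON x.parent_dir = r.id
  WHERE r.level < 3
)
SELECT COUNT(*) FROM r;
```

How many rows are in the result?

Base: id=1 (bin) at level 0.
Iteration 1: rows with parent_dir in {1} -> tmp (id 2, level 1), lib (id 6, level 1).
Iteration 2: rows with parent_dir in {2,6} -> var (id 3, level 2), mail (id 9, level 2).
Iteration 3: rows with parent_dir in {3,9} -> srv (id 4, level 3), proj (id 5, level 3).
Iteration 4: level < 3 fails for all current rows; recursion stops.
Total rows emitted: 7.

7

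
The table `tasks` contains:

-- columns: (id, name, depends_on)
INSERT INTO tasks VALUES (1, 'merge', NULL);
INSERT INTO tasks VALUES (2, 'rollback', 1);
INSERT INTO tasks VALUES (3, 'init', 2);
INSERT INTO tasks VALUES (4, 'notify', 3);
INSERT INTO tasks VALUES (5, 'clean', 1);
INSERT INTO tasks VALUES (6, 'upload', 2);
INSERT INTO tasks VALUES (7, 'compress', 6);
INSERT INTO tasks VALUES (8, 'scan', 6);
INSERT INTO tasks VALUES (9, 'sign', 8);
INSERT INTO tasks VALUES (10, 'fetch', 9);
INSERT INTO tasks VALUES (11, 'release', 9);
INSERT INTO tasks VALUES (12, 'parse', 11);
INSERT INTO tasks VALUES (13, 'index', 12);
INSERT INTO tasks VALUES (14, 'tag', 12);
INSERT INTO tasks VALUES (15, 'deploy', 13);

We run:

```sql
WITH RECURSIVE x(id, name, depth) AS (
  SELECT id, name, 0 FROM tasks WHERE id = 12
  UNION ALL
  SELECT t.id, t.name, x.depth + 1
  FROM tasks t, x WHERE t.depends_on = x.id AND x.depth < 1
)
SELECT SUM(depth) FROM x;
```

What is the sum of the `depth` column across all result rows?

Base: id=12 (parse) at depth 0.
Iteration 1: rows with depends_on in {12} -> index (id 13, depth 1), tag (id 14, depth 1).
Iteration 2: depth < 1 fails for all current rows; recursion stops.
SUM(depth) = 0 + 1 + 1 = 2.

2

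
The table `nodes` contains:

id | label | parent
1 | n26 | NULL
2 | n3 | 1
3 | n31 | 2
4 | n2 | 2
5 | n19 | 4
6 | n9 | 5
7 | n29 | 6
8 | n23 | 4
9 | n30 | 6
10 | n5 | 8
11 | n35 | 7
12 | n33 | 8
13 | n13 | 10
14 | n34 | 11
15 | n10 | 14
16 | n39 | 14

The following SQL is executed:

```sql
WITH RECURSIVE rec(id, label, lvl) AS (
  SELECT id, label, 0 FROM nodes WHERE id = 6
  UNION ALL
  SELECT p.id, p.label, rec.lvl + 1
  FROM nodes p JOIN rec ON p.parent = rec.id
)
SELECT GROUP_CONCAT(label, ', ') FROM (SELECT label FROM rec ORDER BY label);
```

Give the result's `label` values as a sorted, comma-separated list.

Base: id=6 (n9) at lvl 0.
Iteration 1: rows with parent in {6} -> n29 (id 7, lvl 1), n30 (id 9, lvl 1).
Iteration 2: rows with parent in {7,9} -> n35 (id 11, lvl 2).
Iteration 3: rows with parent in {11} -> n34 (id 14, lvl 3).
Iteration 4: rows with parent in {14} -> n10 (id 15, lvl 4), n39 (id 16, lvl 4).
Iteration 5: no rows with parent in {15,16}; recursion stops.

n10, n29, n30, n34, n35, n39, n9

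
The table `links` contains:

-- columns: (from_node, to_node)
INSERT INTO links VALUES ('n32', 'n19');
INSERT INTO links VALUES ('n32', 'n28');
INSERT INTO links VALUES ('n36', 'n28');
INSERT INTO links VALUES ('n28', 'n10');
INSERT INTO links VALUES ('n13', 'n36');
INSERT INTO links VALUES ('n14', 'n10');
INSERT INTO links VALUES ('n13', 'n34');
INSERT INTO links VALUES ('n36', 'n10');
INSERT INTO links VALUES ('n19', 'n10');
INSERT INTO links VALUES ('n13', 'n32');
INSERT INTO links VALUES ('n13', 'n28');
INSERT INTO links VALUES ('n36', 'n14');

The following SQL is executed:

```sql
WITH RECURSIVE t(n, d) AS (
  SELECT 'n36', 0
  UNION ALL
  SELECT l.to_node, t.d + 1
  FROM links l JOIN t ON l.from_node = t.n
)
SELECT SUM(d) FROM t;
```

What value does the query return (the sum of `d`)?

7

Base: (n36, d=0).
Iteration 1: edges from {n36} -> (n10, d=1), (n14, d=1), (n28, d=1).
Iteration 2: edges from {n10,n14,n28} -> (n10, d=2) x2. [UNION ALL keeps all 2 new rows, including repeats]
Iteration 3: no outgoing edges from {n10}; recursion stops.
SUM(d) = 0 + 1 + 1 + 1 + 2 + 2 = 7.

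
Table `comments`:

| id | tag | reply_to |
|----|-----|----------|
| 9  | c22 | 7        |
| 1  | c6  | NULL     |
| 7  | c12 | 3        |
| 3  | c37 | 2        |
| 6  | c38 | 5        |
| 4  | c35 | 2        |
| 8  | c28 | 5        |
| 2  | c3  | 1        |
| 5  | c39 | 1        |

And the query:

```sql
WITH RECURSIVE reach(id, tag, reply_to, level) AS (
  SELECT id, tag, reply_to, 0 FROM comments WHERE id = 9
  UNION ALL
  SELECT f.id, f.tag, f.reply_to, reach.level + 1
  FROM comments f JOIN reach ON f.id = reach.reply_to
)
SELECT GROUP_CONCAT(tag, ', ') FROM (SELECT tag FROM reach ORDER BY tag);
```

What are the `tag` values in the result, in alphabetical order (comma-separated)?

Base: id=9 (c22), reply_to=7, level 0.
Iteration 1: join on id=7 -> c12 (id 7, reply_to=3, level 1).
Iteration 2: join on id=3 -> c37 (id 3, reply_to=2, level 2).
Iteration 3: join on id=2 -> c3 (id 2, reply_to=1, level 3).
Iteration 4: join on id=1 -> c6 (id 1, reply_to=NULL, level 4).
Iteration 5: reply_to is NULL; no match; recursion stops.

c12, c22, c3, c37, c6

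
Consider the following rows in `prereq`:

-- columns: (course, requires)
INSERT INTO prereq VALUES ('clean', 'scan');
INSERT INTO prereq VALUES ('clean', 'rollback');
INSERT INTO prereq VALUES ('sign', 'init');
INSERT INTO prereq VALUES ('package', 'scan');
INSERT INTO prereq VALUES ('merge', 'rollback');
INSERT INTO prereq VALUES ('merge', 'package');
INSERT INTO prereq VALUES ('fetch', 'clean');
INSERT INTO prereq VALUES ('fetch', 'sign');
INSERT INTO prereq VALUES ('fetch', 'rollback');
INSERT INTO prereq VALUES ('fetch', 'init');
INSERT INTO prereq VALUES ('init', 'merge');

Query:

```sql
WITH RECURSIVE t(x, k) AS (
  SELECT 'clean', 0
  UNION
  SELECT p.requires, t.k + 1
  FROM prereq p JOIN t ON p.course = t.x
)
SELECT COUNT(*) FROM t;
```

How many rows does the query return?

Base: (clean, k=0).
Iteration 1: edges from {clean} -> (rollback, k=1), (scan, k=1).
Iteration 2: no outgoing edges from {rollback,scan}; recursion stops.
Total rows emitted: 3.

3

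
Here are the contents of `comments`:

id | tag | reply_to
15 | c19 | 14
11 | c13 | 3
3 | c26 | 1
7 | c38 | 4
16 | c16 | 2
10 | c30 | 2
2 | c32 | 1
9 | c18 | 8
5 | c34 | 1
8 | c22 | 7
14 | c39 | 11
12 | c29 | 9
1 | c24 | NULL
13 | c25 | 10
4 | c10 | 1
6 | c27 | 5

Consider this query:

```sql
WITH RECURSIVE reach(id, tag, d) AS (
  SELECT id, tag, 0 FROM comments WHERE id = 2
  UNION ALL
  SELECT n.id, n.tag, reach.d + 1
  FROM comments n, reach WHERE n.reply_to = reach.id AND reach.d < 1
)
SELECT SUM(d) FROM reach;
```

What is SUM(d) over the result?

Base: id=2 (c32) at d 0.
Iteration 1: rows with reply_to in {2} -> c30 (id 10, d 1), c16 (id 16, d 1).
Iteration 2: d < 1 fails for all current rows; recursion stops.
SUM(d) = 0 + 1 + 1 = 2.

2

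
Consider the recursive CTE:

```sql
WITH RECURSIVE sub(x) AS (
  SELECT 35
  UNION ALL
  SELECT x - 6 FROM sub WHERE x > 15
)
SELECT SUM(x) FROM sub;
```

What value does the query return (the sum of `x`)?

115

Base: x=35.
Iteration 1: 35 > 15 holds -> x = 35 - 6 = 29.
Iteration 2: 29 > 15 holds -> x = 29 - 6 = 23.
Iteration 3: 23 > 15 holds -> x = 23 - 6 = 17.
Iteration 4: 17 > 15 holds -> x = 17 - 6 = 11.
Iteration 5: 11 > 15 fails; recursion stops.
SUM(x) = 35 + 29 + 23 + 17 + 11 = 115.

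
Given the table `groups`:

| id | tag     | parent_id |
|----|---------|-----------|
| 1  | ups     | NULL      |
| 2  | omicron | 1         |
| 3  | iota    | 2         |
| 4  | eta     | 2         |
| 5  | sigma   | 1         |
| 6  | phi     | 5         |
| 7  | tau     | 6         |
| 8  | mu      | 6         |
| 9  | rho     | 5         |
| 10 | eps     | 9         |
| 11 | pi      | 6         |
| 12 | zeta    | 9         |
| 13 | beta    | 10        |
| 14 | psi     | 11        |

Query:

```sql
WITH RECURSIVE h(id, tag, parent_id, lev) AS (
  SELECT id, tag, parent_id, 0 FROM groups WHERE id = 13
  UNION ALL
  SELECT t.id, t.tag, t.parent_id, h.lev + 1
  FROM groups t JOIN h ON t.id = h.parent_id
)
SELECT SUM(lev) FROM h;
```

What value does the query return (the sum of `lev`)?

10

Base: id=13 (beta), parent_id=10, lev 0.
Iteration 1: join on id=10 -> eps (id 10, parent_id=9, lev 1).
Iteration 2: join on id=9 -> rho (id 9, parent_id=5, lev 2).
Iteration 3: join on id=5 -> sigma (id 5, parent_id=1, lev 3).
Iteration 4: join on id=1 -> ups (id 1, parent_id=NULL, lev 4).
Iteration 5: parent_id is NULL; no match; recursion stops.
SUM(lev) = 0 + 1 + 2 + 3 + 4 = 10.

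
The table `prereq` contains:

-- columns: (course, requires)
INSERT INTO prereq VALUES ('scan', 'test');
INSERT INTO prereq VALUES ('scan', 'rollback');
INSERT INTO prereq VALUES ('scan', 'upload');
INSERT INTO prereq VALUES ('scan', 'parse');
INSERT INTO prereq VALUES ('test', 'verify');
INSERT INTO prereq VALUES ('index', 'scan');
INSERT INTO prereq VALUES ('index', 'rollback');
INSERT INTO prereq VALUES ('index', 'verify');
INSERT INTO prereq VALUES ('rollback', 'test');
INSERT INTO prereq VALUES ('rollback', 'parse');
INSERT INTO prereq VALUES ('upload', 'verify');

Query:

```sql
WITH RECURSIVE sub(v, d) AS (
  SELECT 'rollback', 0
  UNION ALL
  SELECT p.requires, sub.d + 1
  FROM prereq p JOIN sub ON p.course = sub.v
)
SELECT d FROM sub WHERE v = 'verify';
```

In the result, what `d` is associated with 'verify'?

2

Base: (rollback, d=0).
Iteration 1: edges from {rollback} -> (parse, d=1), (test, d=1).
Iteration 2: edges from {parse,test} -> (verify, d=2).
Iteration 3: no outgoing edges from {verify}; recursion stops.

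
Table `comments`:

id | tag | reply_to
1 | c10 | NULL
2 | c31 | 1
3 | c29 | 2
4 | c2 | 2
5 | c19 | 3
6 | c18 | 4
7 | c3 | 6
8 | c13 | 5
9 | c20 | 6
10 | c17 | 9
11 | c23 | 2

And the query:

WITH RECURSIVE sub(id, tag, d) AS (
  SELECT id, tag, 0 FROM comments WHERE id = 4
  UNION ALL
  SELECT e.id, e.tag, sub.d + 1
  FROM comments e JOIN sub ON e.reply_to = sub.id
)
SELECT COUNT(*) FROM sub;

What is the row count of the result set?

Base: id=4 (c2) at d 0.
Iteration 1: rows with reply_to in {4} -> c18 (id 6, d 1).
Iteration 2: rows with reply_to in {6} -> c3 (id 7, d 2), c20 (id 9, d 2).
Iteration 3: rows with reply_to in {7,9} -> c17 (id 10, d 3).
Iteration 4: no rows with reply_to in {10}; recursion stops.
Total rows emitted: 5.

5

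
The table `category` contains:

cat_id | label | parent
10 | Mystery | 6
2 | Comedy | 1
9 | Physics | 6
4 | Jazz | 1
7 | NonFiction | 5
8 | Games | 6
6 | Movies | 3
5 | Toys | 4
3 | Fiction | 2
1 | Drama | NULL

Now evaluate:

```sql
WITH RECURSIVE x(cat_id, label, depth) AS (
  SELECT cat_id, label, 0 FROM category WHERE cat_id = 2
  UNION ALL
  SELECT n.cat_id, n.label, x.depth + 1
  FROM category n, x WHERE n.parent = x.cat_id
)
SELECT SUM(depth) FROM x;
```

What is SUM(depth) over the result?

12

Base: cat_id=2 (Comedy) at depth 0.
Iteration 1: rows with parent in {2} -> Fiction (id 3, depth 1).
Iteration 2: rows with parent in {3} -> Movies (id 6, depth 2).
Iteration 3: rows with parent in {6} -> Games (id 8, depth 3), Physics (id 9, depth 3), Mystery (id 10, depth 3).
Iteration 4: no rows with parent in {8,9,10}; recursion stops.
SUM(depth) = 0 + 1 + 2 + 3 + 3 + 3 = 12.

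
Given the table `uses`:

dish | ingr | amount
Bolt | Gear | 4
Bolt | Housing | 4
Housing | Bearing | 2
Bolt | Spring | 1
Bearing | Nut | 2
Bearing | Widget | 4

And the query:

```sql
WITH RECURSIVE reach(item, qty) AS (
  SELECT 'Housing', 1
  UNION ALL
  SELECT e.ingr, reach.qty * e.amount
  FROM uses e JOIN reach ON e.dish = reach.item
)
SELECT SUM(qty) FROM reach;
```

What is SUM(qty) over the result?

Base: (Housing, qty=1).
Iteration 1: components of {Housing} -> Bearing = 1*2 = 2.
Iteration 2: components of {Bearing} -> Nut = 2*2 = 4, Widget = 2*4 = 8.
Iteration 3: no further components; recursion stops.
SUM(qty) = 1 + 2 + 4 + 8 = 15.

15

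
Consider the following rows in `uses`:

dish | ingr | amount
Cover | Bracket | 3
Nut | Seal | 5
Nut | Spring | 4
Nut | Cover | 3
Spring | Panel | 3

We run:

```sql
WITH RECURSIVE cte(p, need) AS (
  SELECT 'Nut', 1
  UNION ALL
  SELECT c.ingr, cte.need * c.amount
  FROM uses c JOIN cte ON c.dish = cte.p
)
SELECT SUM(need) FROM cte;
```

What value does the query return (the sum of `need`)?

34

Base: (Nut, need=1).
Iteration 1: components of {Nut} -> Cover = 1*3 = 3, Seal = 1*5 = 5, Spring = 1*4 = 4.
Iteration 2: components of {Cover,Seal,Spring} -> Bracket = 3*3 = 9, Panel = 4*3 = 12.
Iteration 3: no further components; recursion stops.
SUM(need) = 1 + 5 + 4 + 3 + 12 + 9 = 34.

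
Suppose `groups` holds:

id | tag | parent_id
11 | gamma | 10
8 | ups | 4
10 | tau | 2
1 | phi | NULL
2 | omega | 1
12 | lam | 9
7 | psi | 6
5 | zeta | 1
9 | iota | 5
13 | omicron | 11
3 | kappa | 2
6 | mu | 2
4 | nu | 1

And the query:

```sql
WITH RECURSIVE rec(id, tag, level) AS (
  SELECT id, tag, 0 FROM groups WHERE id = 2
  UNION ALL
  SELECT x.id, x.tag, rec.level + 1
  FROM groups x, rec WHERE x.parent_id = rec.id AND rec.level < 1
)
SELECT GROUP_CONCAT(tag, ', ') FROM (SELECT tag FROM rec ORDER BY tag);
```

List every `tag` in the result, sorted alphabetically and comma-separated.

kappa, mu, omega, tau

Base: id=2 (omega) at level 0.
Iteration 1: rows with parent_id in {2} -> kappa (id 3, level 1), mu (id 6, level 1), tau (id 10, level 1).
Iteration 2: level < 1 fails for all current rows; recursion stops.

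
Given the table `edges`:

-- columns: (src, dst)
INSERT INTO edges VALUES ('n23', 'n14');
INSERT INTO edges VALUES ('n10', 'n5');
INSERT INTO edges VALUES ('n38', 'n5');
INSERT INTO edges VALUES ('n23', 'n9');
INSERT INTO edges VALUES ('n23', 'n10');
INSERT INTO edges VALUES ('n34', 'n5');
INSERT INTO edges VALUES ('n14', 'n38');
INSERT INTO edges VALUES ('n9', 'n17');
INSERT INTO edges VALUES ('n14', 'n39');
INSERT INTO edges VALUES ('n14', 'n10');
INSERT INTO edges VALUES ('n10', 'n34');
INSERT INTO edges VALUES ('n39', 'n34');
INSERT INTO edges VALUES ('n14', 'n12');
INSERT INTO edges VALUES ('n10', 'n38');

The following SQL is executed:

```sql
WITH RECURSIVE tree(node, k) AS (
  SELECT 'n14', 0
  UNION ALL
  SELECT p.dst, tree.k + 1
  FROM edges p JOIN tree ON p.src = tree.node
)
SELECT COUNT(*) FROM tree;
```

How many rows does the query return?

Base: (n14, k=0).
Iteration 1: edges from {n14} -> (n10, k=1), (n12, k=1), (n38, k=1), (n39, k=1).
Iteration 2: edges from {n10,n12,n38,n39} -> (n34, k=2) x2, (n38, k=2), (n5, k=2) x2. [UNION ALL keeps all 5 new rows, including repeats]
Iteration 3: edges from {n34,n38,n5} -> (n5, k=3) x3. [UNION ALL keeps all 3 new rows, including repeats]
Iteration 4: no outgoing edges from {n5}; recursion stops.
Total rows emitted: 13.

13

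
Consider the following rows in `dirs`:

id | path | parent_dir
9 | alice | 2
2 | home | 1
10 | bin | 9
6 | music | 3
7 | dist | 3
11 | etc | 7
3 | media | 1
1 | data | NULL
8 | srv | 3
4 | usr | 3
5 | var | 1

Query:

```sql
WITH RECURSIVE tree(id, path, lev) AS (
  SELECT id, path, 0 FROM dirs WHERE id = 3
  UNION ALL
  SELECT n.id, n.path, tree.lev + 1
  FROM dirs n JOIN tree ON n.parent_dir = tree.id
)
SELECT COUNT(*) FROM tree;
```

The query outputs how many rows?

Base: id=3 (media) at lev 0.
Iteration 1: rows with parent_dir in {3} -> usr (id 4, lev 1), music (id 6, lev 1), dist (id 7, lev 1), srv (id 8, lev 1).
Iteration 2: rows with parent_dir in {4,6,7,8} -> etc (id 11, lev 2).
Iteration 3: no rows with parent_dir in {11}; recursion stops.
Total rows emitted: 6.

6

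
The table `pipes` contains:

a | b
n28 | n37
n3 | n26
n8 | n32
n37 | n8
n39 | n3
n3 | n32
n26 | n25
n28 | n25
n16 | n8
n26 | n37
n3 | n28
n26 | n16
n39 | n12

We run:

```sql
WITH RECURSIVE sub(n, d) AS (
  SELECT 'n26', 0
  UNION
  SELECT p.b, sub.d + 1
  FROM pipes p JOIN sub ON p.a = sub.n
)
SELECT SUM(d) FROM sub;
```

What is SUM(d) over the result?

8

Base: (n26, d=0).
Iteration 1: edges from {n26} -> (n16, d=1), (n25, d=1), (n37, d=1).
Iteration 2: edges from {n16,n25,n37} -> (n8, d=2). [UNION drops 1 duplicate row(s)]
Iteration 3: edges from {n8} -> (n32, d=3).
Iteration 4: no outgoing edges from {n32}; recursion stops.
SUM(d) = 0 + 1 + 1 + 1 + 2 + 3 = 8.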